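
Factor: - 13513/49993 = - 13513^1*49993^(  -  1 )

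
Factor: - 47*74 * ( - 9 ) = 31302 = 2^1*3^2*37^1*47^1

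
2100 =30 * 70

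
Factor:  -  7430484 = -2^2*3^1*619207^1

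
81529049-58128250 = 23400799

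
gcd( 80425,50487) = 1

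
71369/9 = 71369/9 = 7929.89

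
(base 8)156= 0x6e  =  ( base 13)86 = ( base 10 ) 110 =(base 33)3b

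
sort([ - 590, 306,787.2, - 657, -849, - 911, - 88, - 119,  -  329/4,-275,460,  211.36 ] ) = [ - 911,- 849, - 657 , - 590 , - 275, - 119,- 88,-329/4, 211.36, 306,460,787.2]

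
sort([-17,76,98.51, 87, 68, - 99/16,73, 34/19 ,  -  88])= [ - 88, - 17,-99/16,34/19, 68, 73, 76, 87, 98.51 ]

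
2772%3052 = 2772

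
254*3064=778256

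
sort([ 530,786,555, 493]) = [ 493,530,555, 786 ]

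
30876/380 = 7719/95 = 81.25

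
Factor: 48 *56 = 2688  =  2^7*3^1*7^1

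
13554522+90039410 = 103593932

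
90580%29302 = 2674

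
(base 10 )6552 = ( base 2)1100110011000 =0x1998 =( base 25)ac2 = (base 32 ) 6co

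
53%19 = 15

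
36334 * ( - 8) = -290672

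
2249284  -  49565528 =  - 47316244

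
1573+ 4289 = 5862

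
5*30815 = 154075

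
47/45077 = 47/45077= 0.00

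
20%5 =0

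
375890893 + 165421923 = 541312816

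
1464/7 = 209 + 1/7 = 209.14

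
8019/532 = 15+39/532 = 15.07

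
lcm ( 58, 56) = 1624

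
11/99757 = 11/99757 = 0.00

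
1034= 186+848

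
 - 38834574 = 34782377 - 73616951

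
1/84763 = 1/84763= 0.00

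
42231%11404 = 8019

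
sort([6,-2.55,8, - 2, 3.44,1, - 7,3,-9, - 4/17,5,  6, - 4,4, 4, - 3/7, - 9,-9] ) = [ - 9 , - 9, -9,-7, - 4, - 2.55, - 2, - 3/7, -4/17,1,  3, 3.44, 4,4, 5,6, 6,8 ]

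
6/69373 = 6/69373 = 0.00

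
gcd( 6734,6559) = 7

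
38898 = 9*4322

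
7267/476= 7267/476= 15.27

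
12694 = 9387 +3307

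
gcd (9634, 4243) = 1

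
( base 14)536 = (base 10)1028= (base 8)2004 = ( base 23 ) 1lg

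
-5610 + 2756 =  -  2854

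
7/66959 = 7/66959 = 0.00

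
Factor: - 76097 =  - 7^2*1553^1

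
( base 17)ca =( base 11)185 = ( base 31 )6S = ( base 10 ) 214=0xD6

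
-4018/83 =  - 49 + 49/83 = -  48.41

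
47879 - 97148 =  - 49269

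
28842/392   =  14421/196 = 73.58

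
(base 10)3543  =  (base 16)DD7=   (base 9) 4766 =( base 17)c47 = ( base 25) 5gi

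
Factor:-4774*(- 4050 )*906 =17517238200 = 2^3 *3^5* 5^2*7^1 *11^1*31^1* 151^1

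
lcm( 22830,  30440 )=91320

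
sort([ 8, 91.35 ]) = [ 8,  91.35 ]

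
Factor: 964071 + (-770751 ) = 2^3 * 3^3 * 5^1*179^1 = 193320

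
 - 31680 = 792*(-40)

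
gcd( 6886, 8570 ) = 2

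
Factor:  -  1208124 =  - 2^2*3^2*37^1*907^1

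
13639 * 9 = 122751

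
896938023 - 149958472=746979551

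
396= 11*36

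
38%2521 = 38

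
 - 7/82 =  - 1 + 75/82=-0.09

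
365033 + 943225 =1308258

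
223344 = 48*4653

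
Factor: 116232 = 2^3 * 3^1*29^1*167^1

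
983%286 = 125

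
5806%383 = 61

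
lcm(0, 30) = 0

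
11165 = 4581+6584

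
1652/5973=1652/5973 =0.28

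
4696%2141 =414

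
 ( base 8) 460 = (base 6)1224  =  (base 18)gg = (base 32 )9G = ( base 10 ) 304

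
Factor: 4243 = 4243^1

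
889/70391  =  889/70391 =0.01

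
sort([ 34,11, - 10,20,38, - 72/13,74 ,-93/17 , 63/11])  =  [ -10, - 72/13,-93/17, 63/11, 11,20,34,38, 74]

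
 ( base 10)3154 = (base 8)6122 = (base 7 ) 12124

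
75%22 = 9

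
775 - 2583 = -1808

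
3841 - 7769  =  -3928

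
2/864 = 1/432  =  0.00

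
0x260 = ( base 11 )503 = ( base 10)608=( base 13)37A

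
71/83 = 71/83 = 0.86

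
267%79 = 30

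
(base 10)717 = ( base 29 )OL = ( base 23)184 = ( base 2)1011001101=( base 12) 4b9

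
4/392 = 1/98 =0.01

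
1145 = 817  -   - 328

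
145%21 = 19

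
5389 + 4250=9639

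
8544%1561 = 739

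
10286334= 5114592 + 5171742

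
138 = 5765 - 5627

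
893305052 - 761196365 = 132108687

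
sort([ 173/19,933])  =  [ 173/19  ,  933 ] 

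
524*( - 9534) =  - 4995816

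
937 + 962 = 1899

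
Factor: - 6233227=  - 7^1 * 11^1*13^2*479^1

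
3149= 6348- 3199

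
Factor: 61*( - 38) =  - 2318 = - 2^1*19^1* 61^1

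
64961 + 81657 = 146618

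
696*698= 485808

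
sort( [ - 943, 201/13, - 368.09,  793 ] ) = [-943, - 368.09 , 201/13 , 793]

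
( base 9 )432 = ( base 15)188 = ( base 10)353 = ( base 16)161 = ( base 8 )541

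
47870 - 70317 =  - 22447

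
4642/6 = 2321/3=773.67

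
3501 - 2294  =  1207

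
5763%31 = 28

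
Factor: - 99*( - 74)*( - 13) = -95238  =  - 2^1*3^2*11^1*13^1*37^1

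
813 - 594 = 219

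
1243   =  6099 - 4856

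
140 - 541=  - 401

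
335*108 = 36180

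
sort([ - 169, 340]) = [ -169,340 ]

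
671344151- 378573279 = 292770872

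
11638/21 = 11638/21 = 554.19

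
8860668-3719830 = 5140838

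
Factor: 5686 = 2^1*2843^1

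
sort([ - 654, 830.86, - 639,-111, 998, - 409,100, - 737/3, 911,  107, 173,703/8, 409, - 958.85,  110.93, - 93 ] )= [ - 958.85, - 654 , - 639, - 409, - 737/3,  -  111, -93,703/8, 100, 107,110.93,173, 409, 830.86, 911, 998 ] 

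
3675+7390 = 11065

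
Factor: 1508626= 2^1* 7^1*197^1*547^1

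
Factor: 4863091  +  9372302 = 3^1*4745131^1 = 14235393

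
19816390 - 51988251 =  - 32171861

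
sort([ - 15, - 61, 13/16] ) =[ - 61,-15,13/16 ]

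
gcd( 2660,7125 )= 95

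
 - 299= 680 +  - 979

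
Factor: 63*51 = 3213 = 3^3*7^1*17^1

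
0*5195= 0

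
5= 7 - 2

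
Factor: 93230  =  2^1*5^1 * 9323^1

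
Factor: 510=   2^1*3^1*5^1*17^1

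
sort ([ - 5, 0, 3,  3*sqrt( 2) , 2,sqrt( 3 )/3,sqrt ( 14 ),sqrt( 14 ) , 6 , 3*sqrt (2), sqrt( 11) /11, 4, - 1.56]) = [ - 5, - 1.56,  0,sqrt( 11)/11,sqrt( 3)/3, 2, 3,  sqrt( 14),sqrt(14) , 4,3*sqrt( 2),3*sqrt(2), 6]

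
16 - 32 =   -  16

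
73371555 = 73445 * 999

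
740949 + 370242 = 1111191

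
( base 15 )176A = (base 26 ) 7C6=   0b1001110111010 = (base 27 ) 6p1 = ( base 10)5050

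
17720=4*4430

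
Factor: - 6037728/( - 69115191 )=2^5*109^1*577^1 * 23038397^ ( - 1)= 2012576/23038397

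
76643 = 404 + 76239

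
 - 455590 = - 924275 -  - 468685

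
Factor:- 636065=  - 5^1*23^1*5531^1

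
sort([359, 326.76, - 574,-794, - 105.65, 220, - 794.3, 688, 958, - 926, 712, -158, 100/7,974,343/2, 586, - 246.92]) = [ - 926, - 794.3, - 794, -574, - 246.92, - 158, - 105.65, 100/7, 343/2, 220,326.76 , 359, 586 , 688, 712, 958,974 ]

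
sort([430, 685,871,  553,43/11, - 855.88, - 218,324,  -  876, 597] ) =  [ - 876,-855.88 ,-218,43/11,324, 430,553,597,685  ,  871]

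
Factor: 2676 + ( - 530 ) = 2^1*29^1*37^1 = 2146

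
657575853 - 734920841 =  - 77344988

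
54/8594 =27/4297 = 0.01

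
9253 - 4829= 4424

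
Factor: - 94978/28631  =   - 2^1*13^2*281^1*28631^(-1 )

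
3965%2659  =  1306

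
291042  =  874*333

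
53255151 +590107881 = 643363032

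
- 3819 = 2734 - 6553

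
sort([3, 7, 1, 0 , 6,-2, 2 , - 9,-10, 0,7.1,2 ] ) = [  -  10, - 9, - 2, 0, 0,1,2, 2,3,  6,7, 7.1]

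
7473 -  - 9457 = 16930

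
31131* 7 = 217917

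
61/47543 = 61/47543  =  0.00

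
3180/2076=1 + 92/173=1.53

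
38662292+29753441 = 68415733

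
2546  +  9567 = 12113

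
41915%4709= 4243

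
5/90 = 1/18 = 0.06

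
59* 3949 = 232991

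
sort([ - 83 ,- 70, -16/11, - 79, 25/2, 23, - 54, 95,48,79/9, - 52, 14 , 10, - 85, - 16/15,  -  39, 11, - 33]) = [  -  85, - 83, - 79,-70, - 54, - 52,-39,  -  33, - 16/11,  -  16/15,79/9, 10 , 11,  25/2, 14, 23, 48, 95 ]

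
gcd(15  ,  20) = 5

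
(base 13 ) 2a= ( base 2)100100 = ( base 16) 24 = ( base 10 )36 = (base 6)100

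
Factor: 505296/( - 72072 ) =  - 2^1 * 7^( - 1)*11^1*13^ (- 1)*29^1 = - 638/91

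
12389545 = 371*33395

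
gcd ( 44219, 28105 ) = 7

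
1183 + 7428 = 8611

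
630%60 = 30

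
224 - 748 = -524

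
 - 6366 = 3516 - 9882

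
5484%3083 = 2401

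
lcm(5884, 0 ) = 0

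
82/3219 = 82/3219  =  0.03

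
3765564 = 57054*66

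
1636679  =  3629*451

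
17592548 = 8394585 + 9197963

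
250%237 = 13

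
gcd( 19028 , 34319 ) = 1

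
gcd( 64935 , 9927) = 9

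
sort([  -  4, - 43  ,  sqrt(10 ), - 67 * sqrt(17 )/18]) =[ -43,-67*sqrt(17)/18 , - 4, sqrt( 10 )]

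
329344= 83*3968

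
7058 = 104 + 6954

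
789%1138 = 789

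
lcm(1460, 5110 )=10220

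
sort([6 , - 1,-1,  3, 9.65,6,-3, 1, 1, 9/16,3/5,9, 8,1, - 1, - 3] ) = [ - 3, - 3 ,  -  1, -1, - 1,9/16, 3/5,1, 1,1,3,6,6,8,9,  9.65]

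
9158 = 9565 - 407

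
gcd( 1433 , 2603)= 1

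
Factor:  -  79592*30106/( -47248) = 2953^(  -  1)*9949^1* 15053^1 = 149762297/2953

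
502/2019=502/2019=0.25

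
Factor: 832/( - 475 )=-2^6 * 5^( - 2 )*13^1*19^(-1)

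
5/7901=5/7901 = 0.00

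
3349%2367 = 982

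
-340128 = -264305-75823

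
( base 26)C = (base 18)c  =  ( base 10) 12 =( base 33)C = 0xC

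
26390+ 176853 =203243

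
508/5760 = 127/1440  =  0.09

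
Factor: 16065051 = 3^1*17^1*19^1 * 59^1*281^1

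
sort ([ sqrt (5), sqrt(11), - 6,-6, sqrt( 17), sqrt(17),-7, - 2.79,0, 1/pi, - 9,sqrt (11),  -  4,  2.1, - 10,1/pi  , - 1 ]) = [ - 10, - 9, - 7, - 6, - 6, -4, - 2.79, - 1,0,1/pi  ,  1/pi,2.1,sqrt( 5 ), sqrt( 11),sqrt( 11 ), sqrt(17), sqrt (17)]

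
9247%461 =27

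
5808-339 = 5469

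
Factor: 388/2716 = 7^( - 1) = 1/7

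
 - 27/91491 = - 1 +30488/30497 = -  0.00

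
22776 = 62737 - 39961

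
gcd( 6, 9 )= 3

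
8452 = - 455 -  - 8907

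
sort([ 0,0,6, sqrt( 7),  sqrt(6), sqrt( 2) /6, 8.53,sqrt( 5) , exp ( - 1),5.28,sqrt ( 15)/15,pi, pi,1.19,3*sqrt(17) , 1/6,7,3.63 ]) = [0,0,1/6,sqrt(2) /6  ,  sqrt( 15 )/15,exp( - 1),1.19,sqrt(5),sqrt(6), sqrt(7),pi,  pi,3.63, 5.28,6,7, 8.53, 3*sqrt(17)]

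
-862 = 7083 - 7945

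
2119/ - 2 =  - 2119/2 = - 1059.50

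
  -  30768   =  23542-54310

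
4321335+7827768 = 12149103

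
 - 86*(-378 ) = 32508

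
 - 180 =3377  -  3557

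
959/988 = 959/988= 0.97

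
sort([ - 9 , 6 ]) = [ - 9, 6 ]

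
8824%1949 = 1028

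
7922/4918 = 1 + 1502/2459 = 1.61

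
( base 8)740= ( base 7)1254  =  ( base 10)480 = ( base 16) 1E0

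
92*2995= 275540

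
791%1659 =791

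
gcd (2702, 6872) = 2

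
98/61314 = 49/30657 = 0.00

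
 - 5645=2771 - 8416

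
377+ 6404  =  6781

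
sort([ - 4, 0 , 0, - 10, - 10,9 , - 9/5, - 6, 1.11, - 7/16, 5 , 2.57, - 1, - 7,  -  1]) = [- 10, - 10 , - 7,-6, - 4, - 9/5, - 1, - 1, - 7/16,0, 0, 1.11,2.57, 5, 9] 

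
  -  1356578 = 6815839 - 8172417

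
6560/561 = 6560/561 = 11.69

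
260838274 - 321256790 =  - 60418516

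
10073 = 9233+840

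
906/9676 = 453/4838=   0.09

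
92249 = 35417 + 56832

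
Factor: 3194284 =2^2*37^1*113^1*191^1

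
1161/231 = 5  +  2/77 = 5.03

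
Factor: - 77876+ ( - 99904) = - 2^2 * 3^1 * 5^1 *2963^1 = - 177780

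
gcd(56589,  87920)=1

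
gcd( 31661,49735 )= 7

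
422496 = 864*489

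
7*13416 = 93912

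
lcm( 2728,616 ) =19096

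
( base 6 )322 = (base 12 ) a2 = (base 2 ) 1111010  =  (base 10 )122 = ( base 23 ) 57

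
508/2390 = 254/1195 = 0.21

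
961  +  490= 1451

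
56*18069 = 1011864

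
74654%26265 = 22124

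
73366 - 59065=14301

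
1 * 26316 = 26316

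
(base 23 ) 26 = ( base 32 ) 1k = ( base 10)52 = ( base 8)64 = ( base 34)1I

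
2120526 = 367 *5778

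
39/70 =39/70 = 0.56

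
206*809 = 166654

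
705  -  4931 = - 4226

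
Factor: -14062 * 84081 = - 1182347022 = - 2^1*3^1*79^1*89^1*28027^1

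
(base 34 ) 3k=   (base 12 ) A2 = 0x7a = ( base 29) 46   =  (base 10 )122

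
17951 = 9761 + 8190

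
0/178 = 0=0.00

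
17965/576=17965/576 = 31.19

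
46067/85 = 541  +  82/85 = 541.96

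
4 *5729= 22916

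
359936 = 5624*64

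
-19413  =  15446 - 34859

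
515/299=515/299=1.72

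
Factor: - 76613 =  -23^1*3331^1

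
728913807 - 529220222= 199693585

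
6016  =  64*94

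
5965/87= 68 + 49/87 = 68.56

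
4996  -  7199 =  - 2203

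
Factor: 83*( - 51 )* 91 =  - 385203 = - 3^1*7^1*13^1 * 17^1*83^1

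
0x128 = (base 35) 8g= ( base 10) 296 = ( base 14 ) 172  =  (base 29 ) a6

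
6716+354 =7070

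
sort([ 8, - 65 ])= [-65,8]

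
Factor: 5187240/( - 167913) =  - 64040/2073 = - 2^3*3^(- 1 )*5^1  *691^( - 1 )*1601^1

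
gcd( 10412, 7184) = 4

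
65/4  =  16 + 1/4 = 16.25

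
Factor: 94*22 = 2^2*11^1*47^1 =2068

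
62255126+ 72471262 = 134726388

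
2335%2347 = 2335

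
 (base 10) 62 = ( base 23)2G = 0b111110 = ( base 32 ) 1u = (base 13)4a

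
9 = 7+2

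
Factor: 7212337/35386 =2^( - 1 )*11^1*13^(-1 )*59^1*1361^( - 1)*11113^1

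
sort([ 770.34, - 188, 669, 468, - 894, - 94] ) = [ - 894, - 188, - 94,468,669, 770.34] 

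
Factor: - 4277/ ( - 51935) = 5^(-1) * 7^1*17^(  -  1 ) = 7/85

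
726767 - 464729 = 262038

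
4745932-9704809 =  - 4958877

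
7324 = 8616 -1292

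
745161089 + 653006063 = 1398167152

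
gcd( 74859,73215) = 3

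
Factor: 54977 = 13^1 * 4229^1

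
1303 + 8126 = 9429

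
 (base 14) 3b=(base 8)65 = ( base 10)53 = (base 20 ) 2d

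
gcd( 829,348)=1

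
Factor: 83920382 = 2^1*7^1*13^1*461101^1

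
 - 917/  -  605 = 1 + 312/605=1.52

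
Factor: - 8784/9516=  -  2^2*3^1*13^( - 1) = - 12/13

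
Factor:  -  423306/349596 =  -  2^ (- 1)*3^1*67^1*83^( - 1 ) = -201/166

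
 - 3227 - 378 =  - 3605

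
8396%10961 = 8396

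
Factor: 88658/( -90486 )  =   - 3^ (  -  2) * 11^ ( - 1)*97^1 = - 97/99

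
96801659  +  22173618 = 118975277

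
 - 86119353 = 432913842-519033195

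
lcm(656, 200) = 16400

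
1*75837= 75837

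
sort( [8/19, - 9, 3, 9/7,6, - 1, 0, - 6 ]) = [ - 9, - 6, - 1, 0,  8/19, 9/7,3, 6]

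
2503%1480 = 1023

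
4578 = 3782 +796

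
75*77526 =5814450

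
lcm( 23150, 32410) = 162050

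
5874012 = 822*7146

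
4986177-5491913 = -505736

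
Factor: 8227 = 19^1 * 433^1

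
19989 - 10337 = 9652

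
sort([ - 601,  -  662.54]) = [ - 662.54, - 601] 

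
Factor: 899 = 29^1 * 31^1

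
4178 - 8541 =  - 4363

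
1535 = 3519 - 1984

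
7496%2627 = 2242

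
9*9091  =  81819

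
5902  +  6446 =12348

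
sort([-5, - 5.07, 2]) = [  -  5.07, - 5,2]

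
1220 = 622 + 598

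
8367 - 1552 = 6815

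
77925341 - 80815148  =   - 2889807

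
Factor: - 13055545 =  - 5^1*683^1*3823^1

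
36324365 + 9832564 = 46156929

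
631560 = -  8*( - 78945 ) 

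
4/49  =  4/49  =  0.08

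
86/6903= 86/6903  =  0.01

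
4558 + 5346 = 9904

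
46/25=46/25  =  1.84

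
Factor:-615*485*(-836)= 249357900 =2^2*3^1*5^2 *11^1*19^1*41^1*97^1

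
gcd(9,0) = 9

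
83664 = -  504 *( - 166)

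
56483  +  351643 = 408126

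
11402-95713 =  - 84311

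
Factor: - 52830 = - 2^1*3^2*5^1*587^1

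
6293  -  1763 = 4530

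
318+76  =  394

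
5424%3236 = 2188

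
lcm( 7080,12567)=502680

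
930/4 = 232 + 1/2   =  232.50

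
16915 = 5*3383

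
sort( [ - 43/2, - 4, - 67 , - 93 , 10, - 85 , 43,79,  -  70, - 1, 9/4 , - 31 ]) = [ - 93, - 85,  -  70 , - 67, - 31,-43/2, - 4 , - 1,9/4,  10,43,79]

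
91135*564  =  51400140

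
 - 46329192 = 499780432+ - 546109624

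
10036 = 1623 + 8413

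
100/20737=100/20737 = 0.00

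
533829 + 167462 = 701291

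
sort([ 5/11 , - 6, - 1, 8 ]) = [-6, - 1, 5/11, 8 ]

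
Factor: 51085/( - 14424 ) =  - 2^( -3 ) * 3^( - 1)*5^1 *17^1 = - 85/24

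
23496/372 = 1958/31 = 63.16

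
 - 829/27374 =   -  1 + 26545/27374= -  0.03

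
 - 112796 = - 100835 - 11961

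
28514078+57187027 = 85701105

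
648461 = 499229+149232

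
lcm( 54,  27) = 54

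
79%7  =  2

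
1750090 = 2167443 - 417353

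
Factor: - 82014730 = - 2^1*5^1*7^3 * 23911^1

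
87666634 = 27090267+60576367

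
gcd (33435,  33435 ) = 33435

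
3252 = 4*813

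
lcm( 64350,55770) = 836550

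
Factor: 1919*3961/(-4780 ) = -7601159/4780 = -2^( - 2) * 5^(- 1)*17^1*19^1*101^1*233^1*239^(-1 )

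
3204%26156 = 3204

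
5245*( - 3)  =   - 15735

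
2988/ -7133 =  - 2988/7133 = -0.42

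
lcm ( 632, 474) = 1896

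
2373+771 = 3144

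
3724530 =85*43818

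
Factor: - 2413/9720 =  - 2^ ( - 3) * 3^ ( - 5 )*5^( - 1 )*19^1*127^1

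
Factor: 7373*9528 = 70249944= 2^3 * 3^1 * 73^1 * 101^1 * 397^1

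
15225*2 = 30450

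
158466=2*79233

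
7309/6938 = 1  +  371/6938 = 1.05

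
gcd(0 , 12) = 12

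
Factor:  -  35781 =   -  3^1*11927^1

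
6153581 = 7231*851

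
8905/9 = 8905/9 = 989.44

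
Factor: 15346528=2^5*19^1*43^1*587^1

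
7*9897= 69279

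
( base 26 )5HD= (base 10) 3835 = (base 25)63A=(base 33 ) 3H7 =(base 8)7373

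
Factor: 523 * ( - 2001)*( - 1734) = 2^1 * 3^2*17^2*23^1*29^1*523^1=1814670882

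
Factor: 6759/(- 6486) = - 2^( - 1)*3^1*23^(  -  1 )*47^(  -  1)*751^1 = - 2253/2162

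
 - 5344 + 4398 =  - 946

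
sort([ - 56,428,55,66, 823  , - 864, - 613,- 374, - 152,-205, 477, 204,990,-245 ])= [-864, - 613, - 374, - 245, - 205, - 152, - 56,55, 66,  204, 428, 477, 823,990] 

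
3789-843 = 2946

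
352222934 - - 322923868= 675146802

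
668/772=167/193 =0.87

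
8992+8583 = 17575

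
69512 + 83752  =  153264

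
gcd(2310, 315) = 105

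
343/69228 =343/69228 = 0.00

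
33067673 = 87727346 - 54659673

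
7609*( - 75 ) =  - 570675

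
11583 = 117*99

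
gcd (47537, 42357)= 7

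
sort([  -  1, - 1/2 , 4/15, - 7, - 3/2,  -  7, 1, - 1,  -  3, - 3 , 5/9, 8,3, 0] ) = [-7, - 7, - 3, - 3 , - 3/2, -1, - 1, -1/2,0 , 4/15 , 5/9, 1,  3, 8]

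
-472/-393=472/393 = 1.20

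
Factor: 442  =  2^1* 13^1*17^1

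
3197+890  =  4087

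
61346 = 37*1658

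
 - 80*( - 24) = 1920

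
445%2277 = 445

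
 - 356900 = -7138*50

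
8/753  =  8/753=0.01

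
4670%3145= 1525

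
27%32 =27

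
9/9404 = 9/9404 = 0.00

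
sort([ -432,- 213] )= [ - 432 ,-213 ] 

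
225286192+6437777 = 231723969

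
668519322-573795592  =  94723730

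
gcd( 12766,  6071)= 13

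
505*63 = 31815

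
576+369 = 945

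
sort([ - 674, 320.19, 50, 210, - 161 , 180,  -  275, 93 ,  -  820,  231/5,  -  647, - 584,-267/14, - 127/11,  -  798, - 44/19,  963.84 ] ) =[  -  820, - 798, - 674, - 647, - 584, - 275 ,-161, - 267/14 , - 127/11 , - 44/19 , 231/5, 50, 93, 180,210,320.19, 963.84] 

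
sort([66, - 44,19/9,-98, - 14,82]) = [ - 98,  -  44,  -  14,19/9,66,  82]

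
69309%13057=4024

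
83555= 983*85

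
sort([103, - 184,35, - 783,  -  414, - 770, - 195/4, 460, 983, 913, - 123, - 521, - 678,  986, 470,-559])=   [-783,-770, - 678, - 559, - 521,  -  414,-184,  -  123,  -  195/4, 35, 103,460, 470, 913, 983, 986] 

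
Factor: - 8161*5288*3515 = - 151691118520  =  -2^3*5^1*19^1*37^1 * 661^1 *8161^1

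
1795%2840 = 1795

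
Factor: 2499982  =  2^1* 19^1*65789^1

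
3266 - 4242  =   - 976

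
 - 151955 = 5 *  ( - 30391)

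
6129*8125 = 49798125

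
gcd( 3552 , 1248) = 96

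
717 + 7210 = 7927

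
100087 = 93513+6574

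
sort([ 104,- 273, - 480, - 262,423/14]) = [-480, - 273, -262, 423/14 , 104 ]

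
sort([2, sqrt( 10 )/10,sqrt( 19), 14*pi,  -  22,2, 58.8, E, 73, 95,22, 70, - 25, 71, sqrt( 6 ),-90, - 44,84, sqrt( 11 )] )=[ - 90, - 44,-25,-22,  sqrt (10 ) /10, 2, 2,  sqrt(6 ), E, sqrt( 11), sqrt(19),22, 14*pi,58.8, 70  ,  71, 73 , 84, 95 ]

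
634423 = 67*9469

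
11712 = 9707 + 2005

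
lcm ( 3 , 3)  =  3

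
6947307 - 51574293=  - 44626986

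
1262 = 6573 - 5311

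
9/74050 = 9/74050 = 0.00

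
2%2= 0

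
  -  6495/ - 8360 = 1299/1672= 0.78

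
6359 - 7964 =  - 1605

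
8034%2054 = 1872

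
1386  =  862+524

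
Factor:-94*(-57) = 2^1*3^1*19^1*47^1 = 5358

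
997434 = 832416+165018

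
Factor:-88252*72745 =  - 6419891740 = - 2^2*5^1*14549^1*22063^1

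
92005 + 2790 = 94795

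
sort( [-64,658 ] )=[ - 64, 658] 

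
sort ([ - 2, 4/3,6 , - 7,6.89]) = [ - 7, - 2,4/3,6,6.89]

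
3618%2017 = 1601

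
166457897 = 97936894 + 68521003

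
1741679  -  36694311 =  - 34952632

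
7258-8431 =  - 1173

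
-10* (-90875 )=908750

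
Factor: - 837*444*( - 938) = 348587064 = 2^3*3^4*7^1*31^1*37^1 * 67^1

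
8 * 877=7016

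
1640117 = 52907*31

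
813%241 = 90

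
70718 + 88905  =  159623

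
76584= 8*9573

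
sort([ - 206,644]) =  [ - 206,644 ] 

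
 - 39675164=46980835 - 86655999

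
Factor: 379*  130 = 2^1*5^1*13^1*379^1  =  49270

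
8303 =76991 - 68688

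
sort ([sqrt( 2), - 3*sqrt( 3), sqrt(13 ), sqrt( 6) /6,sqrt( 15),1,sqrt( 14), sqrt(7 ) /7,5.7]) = [ - 3*sqrt( 3),sqrt( 7) /7,sqrt ( 6) /6,  1, sqrt (2) , sqrt(13), sqrt( 14), sqrt( 15),5.7]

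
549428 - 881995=  -  332567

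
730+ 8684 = 9414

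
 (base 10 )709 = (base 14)389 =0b1011000101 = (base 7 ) 2032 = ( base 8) 1305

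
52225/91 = 573+ 82/91 = 573.90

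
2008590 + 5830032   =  7838622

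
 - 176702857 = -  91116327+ - 85586530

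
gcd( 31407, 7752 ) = 57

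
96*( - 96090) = -9224640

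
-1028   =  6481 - 7509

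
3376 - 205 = 3171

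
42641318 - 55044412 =  -  12403094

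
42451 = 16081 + 26370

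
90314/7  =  12902= 12902.00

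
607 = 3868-3261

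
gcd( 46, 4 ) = 2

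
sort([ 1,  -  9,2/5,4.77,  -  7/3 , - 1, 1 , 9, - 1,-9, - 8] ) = [-9,-9 , - 8, - 7/3,-1, - 1,2/5,1,1,4.77, 9 ] 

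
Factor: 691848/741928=86481/92741 =3^3*11^(-1 )*3203^1*8431^(  -  1)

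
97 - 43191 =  - 43094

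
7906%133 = 59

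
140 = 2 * 70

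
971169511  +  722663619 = 1693833130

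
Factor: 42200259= 3^1*14066753^1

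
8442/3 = 2814 = 2814.00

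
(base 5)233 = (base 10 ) 68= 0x44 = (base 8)104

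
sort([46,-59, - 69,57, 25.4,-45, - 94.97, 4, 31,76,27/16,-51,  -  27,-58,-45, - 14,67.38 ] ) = [-94.97, - 69,-59, - 58,-51, - 45,-45,-27, - 14, 27/16,  4,25.4,31,46, 57,67.38, 76 ] 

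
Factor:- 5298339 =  - 3^1*17^1*103889^1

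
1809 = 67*27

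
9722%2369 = 246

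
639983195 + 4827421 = 644810616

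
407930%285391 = 122539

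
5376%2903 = 2473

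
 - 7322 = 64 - 7386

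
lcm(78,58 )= 2262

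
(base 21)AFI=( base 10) 4743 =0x1287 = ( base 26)70B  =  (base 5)122433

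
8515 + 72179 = 80694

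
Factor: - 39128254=-2^1*11^2*17^1*9511^1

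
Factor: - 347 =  - 347^1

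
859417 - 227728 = 631689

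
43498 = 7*6214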